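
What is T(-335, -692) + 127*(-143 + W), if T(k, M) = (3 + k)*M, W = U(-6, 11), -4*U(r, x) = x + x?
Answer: 421769/2 ≈ 2.1088e+5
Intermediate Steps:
U(r, x) = -x/2 (U(r, x) = -(x + x)/4 = -x/2)
W = -11/2 (W = -1/2*11 = -11/2 ≈ -5.5000)
T(k, M) = M*(3 + k)
T(-335, -692) + 127*(-143 + W) = -692*(3 - 335) + 127*(-143 - 11/2) = -692*(-332) + 127*(-297/2) = 229744 - 37719/2 = 421769/2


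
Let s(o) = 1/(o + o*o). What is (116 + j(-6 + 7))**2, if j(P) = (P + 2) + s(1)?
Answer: 57121/4 ≈ 14280.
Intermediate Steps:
s(o) = 1/(o + o**2)
j(P) = 5/2 + P (j(P) = (P + 2) + 1/(1*(1 + 1)) = (2 + P) + 1/2 = 5/2 + P)
(116 + j(-6 + 7))**2 = (116 + (5/2 + (-6 + 7)))**2 = (116 + (5/2 + 1))**2 = (116 + 7/2)**2 = (239/2)**2 = 57121/4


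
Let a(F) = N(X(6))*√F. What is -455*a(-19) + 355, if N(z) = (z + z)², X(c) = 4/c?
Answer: 355 - 7280*I*√19/9 ≈ 355.0 - 3525.9*I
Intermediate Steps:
N(z) = 4*z² (N(z) = (2*z)² = 4*z²)
a(F) = 16*√F/9 (a(F) = (4*(4/6)²)*√F = (4*(4*(⅙))²)*√F = (4*(⅔)²)*√F = (4*(4/9))*√F = 16*√F/9)
-455*a(-19) + 355 = -7280*√(-19)/9 + 355 = -7280*I*√19/9 + 355 = 355 - 7280*I*√19/9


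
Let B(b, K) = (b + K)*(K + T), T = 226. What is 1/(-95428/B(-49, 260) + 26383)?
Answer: 51273/1352687845 ≈ 3.7905e-5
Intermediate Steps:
B(b, K) = (226 + K)*(K + b) (B(b, K) = (b + K)*(K + 226) = (K + b)*(226 + K) = (226 + K)*(K + b))
1/(-95428/B(-49, 260) + 26383) = 1/(-95428/(260**2 + 226*260 + 226*(-49) + 260*(-49)) + 26383) = 1/(-95428/(67600 + 58760 - 11074 - 12740) + 26383) = 1/(-95428/102546 + 26383) = 1/(-95428*1/102546 + 26383) = 1/(-47714/51273 + 26383) = 1/(1352687845/51273) = 51273/1352687845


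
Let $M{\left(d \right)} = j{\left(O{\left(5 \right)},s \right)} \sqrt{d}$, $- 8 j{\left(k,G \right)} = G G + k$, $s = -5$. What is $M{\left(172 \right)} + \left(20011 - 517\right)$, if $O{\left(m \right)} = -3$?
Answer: $19494 - \frac{11 \sqrt{43}}{2} \approx 19458.0$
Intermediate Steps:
$j{\left(k,G \right)} = - \frac{k}{8} - \frac{G^{2}}{8}$ ($j{\left(k,G \right)} = - \frac{G G + k}{8} = - \frac{G^{2} + k}{8} = - \frac{k + G^{2}}{8} = - \frac{k}{8} - \frac{G^{2}}{8}$)
$M{\left(d \right)} = - \frac{11 \sqrt{d}}{4}$ ($M{\left(d \right)} = \left(\left(- \frac{1}{8}\right) \left(-3\right) - \frac{\left(-5\right)^{2}}{8}\right) \sqrt{d} = \left(\frac{3}{8} - \frac{25}{8}\right) \sqrt{d} = - \frac{11 \sqrt{d}}{4}$)
$M{\left(172 \right)} + \left(20011 - 517\right) = - \frac{11 \sqrt{172}}{4} + \left(20011 - 517\right) = - \frac{11 \cdot 2 \sqrt{43}}{4} + 19494 = - \frac{11 \sqrt{43}}{2} + 19494 = 19494 - \frac{11 \sqrt{43}}{2}$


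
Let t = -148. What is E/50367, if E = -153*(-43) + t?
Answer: 6431/50367 ≈ 0.12768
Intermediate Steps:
E = 6431 (E = -153*(-43) - 148 = 6579 - 148 = 6431)
E/50367 = 6431/50367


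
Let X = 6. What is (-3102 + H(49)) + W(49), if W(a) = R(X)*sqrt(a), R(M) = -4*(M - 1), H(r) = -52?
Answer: -3294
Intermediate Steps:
R(M) = 4 - 4*M (R(M) = -4*(-1 + M) = 4 - 4*M)
W(a) = -20*sqrt(a) (W(a) = (4 - 4*6)*sqrt(a) = (4 - 24)*sqrt(a) = -20*sqrt(a))
(-3102 + H(49)) + W(49) = (-3102 - 52) - 20*sqrt(49) = -3154 - 20*7 = -3154 - 140 = -3294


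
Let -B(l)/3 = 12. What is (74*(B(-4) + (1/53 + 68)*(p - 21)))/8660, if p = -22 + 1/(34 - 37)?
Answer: -8775919/344235 ≈ -25.494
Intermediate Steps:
B(l) = -36 (B(l) = -3*12 = -36)
p = -67/3 (p = -22 + 1/(-3) = -22 - ⅓ = -67/3 ≈ -22.333)
(74*(B(-4) + (1/53 + 68)*(p - 21)))/8660 = (74*(-36 + (1/53 + 68)*(-67/3 - 21)))/8660 = (74*(-36 + (1/53 + 68)*(-130/3)))*(1/8660) = (74*(-36 + (3605/53)*(-130/3)))*(1/8660) = (74*(-36 - 468650/159))*(1/8660) = (74*(-474374/159))*(1/8660) = -35103676/159*1/8660 = -8775919/344235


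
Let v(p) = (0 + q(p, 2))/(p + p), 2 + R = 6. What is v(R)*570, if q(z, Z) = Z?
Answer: 285/2 ≈ 142.50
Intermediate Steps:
R = 4 (R = -2 + 6 = 4)
v(p) = 1/p (v(p) = (0 + 2)/(p + p) = 2/((2*p)) = 2*(1/(2*p)) = 1/p)
v(R)*570 = 570/4 = (1/4)*570 = 285/2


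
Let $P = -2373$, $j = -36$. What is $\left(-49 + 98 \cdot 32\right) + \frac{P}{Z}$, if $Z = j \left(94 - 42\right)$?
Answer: $\frac{1927079}{624} \approx 3088.3$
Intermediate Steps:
$Z = -1872$ ($Z = - 36 \left(94 - 42\right) = \left(-36\right) 52 = -1872$)
$\left(-49 + 98 \cdot 32\right) + \frac{P}{Z} = \left(-49 + 98 \cdot 32\right) - \frac{2373}{-1872} = \left(-49 + 3136\right) - - \frac{791}{624} = 3087 + \frac{791}{624} = \frac{1927079}{624}$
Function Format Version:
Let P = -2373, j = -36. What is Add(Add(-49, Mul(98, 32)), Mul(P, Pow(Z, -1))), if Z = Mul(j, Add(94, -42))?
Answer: Rational(1927079, 624) ≈ 3088.3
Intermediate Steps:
Z = -1872 (Z = Mul(-36, Add(94, -42)) = Mul(-36, 52) = -1872)
Add(Add(-49, Mul(98, 32)), Mul(P, Pow(Z, -1))) = Add(Add(-49, Mul(98, 32)), Mul(-2373, Pow(-1872, -1))) = Add(Add(-49, 3136), Mul(-2373, Rational(-1, 1872))) = Add(3087, Rational(791, 624)) = Rational(1927079, 624)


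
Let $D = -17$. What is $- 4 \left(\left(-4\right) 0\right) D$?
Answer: $0$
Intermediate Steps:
$- 4 \left(\left(-4\right) 0\right) D = - 4 \left(\left(-4\right) 0\right) \left(-17\right) = \left(-4\right) 0 \left(-17\right) = 0 \left(-17\right) = 0$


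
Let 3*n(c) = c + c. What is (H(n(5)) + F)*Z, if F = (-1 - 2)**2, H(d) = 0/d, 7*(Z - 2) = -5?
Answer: 81/7 ≈ 11.571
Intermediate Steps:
Z = 9/7 (Z = 2 + (1/7)*(-5) = 2 - 5/7 = 9/7 ≈ 1.2857)
n(c) = 2*c/3 (n(c) = (c + c)/3 = (2*c)/3 = 2*c/3)
H(d) = 0
F = 9 (F = (-3)**2 = 9)
(H(n(5)) + F)*Z = (0 + 9)*(9/7) = 9*(9/7) = 81/7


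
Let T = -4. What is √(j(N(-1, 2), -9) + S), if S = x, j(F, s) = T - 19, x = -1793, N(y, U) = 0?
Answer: 2*I*√454 ≈ 42.615*I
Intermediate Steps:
j(F, s) = -23 (j(F, s) = -4 - 19 = -23)
S = -1793
√(j(N(-1, 2), -9) + S) = √(-23 - 1793) = √(-1816) = 2*I*√454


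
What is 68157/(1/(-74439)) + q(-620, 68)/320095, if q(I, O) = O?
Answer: -1624014441557617/320095 ≈ -5.0735e+9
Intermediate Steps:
68157/(1/(-74439)) + q(-620, 68)/320095 = 68157/(1/(-74439)) + 68/320095 = 68157/(-1/74439) + 68*(1/320095) = 68157*(-74439) + 68/320095 = -5073538923 + 68/320095 = -1624014441557617/320095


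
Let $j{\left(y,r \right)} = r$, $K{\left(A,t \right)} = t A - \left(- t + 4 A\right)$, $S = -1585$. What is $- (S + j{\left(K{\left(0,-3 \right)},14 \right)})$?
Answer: $1571$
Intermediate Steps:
$K{\left(A,t \right)} = t - 4 A + A t$ ($K{\left(A,t \right)} = A t - \left(- t + 4 A\right) = t - 4 A + A t$)
$- (S + j{\left(K{\left(0,-3 \right)},14 \right)}) = - (-1585 + 14) = \left(-1\right) \left(-1571\right) = 1571$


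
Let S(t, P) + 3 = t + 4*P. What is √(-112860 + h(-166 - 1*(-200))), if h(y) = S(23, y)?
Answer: 8*I*√1761 ≈ 335.71*I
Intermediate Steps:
S(t, P) = -3 + t + 4*P (S(t, P) = -3 + (t + 4*P) = -3 + t + 4*P)
h(y) = 20 + 4*y (h(y) = -3 + 23 + 4*y = 20 + 4*y)
√(-112860 + h(-166 - 1*(-200))) = √(-112860 + (20 + 4*(-166 - 1*(-200)))) = √(-112860 + (20 + 4*(-166 + 200))) = √(-112860 + (20 + 4*34)) = √(-112860 + (20 + 136)) = √(-112860 + 156) = √(-112704) = 8*I*√1761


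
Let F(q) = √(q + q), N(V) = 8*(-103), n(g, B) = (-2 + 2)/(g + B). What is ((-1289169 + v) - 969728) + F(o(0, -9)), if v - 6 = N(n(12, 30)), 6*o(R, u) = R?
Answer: -2259715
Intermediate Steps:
n(g, B) = 0 (n(g, B) = 0/(B + g) = 0)
o(R, u) = R/6
N(V) = -824
v = -818 (v = 6 - 824 = -818)
F(q) = √2*√q (F(q) = √(2*q) = √2*√q)
((-1289169 + v) - 969728) + F(o(0, -9)) = ((-1289169 - 818) - 969728) + √2*√((⅙)*0) = (-1289987 - 969728) + √2*√0 = -2259715 + √2*0 = -2259715 + 0 = -2259715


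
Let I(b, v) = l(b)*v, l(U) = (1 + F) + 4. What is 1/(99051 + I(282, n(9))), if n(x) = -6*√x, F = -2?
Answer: 1/98997 ≈ 1.0101e-5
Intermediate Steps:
l(U) = 3 (l(U) = (1 - 2) + 4 = -1 + 4 = 3)
I(b, v) = 3*v
1/(99051 + I(282, n(9))) = 1/(99051 + 3*(-6*√9)) = 1/(99051 + 3*(-6*3)) = 1/(99051 + 3*(-18)) = 1/(99051 - 54) = 1/98997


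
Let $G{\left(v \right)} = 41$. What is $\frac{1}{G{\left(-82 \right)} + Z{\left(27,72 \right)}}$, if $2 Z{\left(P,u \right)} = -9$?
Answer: $\frac{2}{73} \approx 0.027397$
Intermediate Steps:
$Z{\left(P,u \right)} = - \frac{9}{2}$ ($Z{\left(P,u \right)} = \frac{1}{2} \left(-9\right) = - \frac{9}{2}$)
$\frac{1}{G{\left(-82 \right)} + Z{\left(27,72 \right)}} = \frac{1}{41 - \frac{9}{2}} = \frac{1}{\frac{73}{2}} = \frac{2}{73}$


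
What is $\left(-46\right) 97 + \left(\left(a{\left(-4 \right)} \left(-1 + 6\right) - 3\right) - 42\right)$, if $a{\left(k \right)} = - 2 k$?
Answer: $-4467$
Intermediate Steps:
$\left(-46\right) 97 + \left(\left(a{\left(-4 \right)} \left(-1 + 6\right) - 3\right) - 42\right) = \left(-46\right) 97 - \left(45 - \left(-2\right) \left(-4\right) \left(-1 + 6\right)\right) = -4462 + \left(\left(8 \cdot 5 - 3\right) - 42\right) = -4462 + \left(\left(40 - 3\right) - 42\right) = -4462 + \left(37 - 42\right) = -4462 - 5 = -4467$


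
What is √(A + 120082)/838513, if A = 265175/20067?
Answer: √48360480074823/16826440371 ≈ 0.00041329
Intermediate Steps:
A = 265175/20067 (A = 265175*(1/20067) = 265175/20067 ≈ 13.214)
√(A + 120082)/838513 = √(265175/20067 + 120082)/838513 = √(2409950669/20067)*(1/838513) = (√48360480074823/20067)*(1/838513) = √48360480074823/16826440371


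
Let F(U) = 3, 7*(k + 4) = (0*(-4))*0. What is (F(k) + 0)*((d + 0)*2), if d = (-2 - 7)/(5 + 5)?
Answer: -27/5 ≈ -5.4000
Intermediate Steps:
k = -4 (k = -4 + ((0*(-4))*0)/7 = -4 + (0*0)/7 = -4 + (⅐)*0 = -4 + 0 = -4)
d = -9/10 ≈ -0.90000
(F(k) + 0)*((d + 0)*2) = (3 + 0)*((-9/10 + 0)*2) = 3*(-9/10*2) = 3*(-9/5) = -27/5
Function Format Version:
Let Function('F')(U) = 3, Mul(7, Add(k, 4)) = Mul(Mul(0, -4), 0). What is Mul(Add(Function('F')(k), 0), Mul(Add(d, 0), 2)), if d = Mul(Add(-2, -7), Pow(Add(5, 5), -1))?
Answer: Rational(-27, 5) ≈ -5.4000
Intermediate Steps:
k = -4 (k = Add(-4, Mul(Rational(1, 7), Mul(Mul(0, -4), 0))) = Add(-4, Mul(Rational(1, 7), Mul(0, 0))) = Add(-4, Mul(Rational(1, 7), 0)) = Add(-4, 0) = -4)
d = Rational(-9, 10) (d = Mul(-9, Pow(10, -1)) = Mul(-9, Rational(1, 10)) = Rational(-9, 10) ≈ -0.90000)
Mul(Add(Function('F')(k), 0), Mul(Add(d, 0), 2)) = Mul(Add(3, 0), Mul(Add(Rational(-9, 10), 0), 2)) = Mul(3, Mul(Rational(-9, 10), 2)) = Mul(3, Rational(-9, 5)) = Rational(-27, 5)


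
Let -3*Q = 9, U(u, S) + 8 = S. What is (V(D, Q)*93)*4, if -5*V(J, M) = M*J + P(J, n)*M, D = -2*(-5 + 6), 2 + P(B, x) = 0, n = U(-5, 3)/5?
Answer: -4464/5 ≈ -892.80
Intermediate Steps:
U(u, S) = -8 + S
n = -1 (n = (-8 + 3)/5 = -5*1/5 = -1)
P(B, x) = -2 (P(B, x) = -2 + 0 = -2)
D = -2 (D = -2*1 = -2)
Q = -3 (Q = -1/3*9 = -3)
V(J, M) = 2*M/5 - J*M/5 (V(J, M) = -(M*J - 2*M)/5 = -(J*M - 2*M)/5 = -(-2*M + J*M)/5 = 2*M/5 - J*M/5)
(V(D, Q)*93)*4 = (((1/5)*(-3)*(2 - 1*(-2)))*93)*4 = (((1/5)*(-3)*(2 + 2))*93)*4 = (((1/5)*(-3)*4)*93)*4 = -12/5*93*4 = -1116/5*4 = -4464/5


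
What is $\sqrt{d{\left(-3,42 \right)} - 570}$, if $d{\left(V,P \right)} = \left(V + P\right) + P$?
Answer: $i \sqrt{489} \approx 22.113 i$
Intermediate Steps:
$d{\left(V,P \right)} = V + 2 P$ ($d{\left(V,P \right)} = \left(P + V\right) + P = V + 2 P$)
$\sqrt{d{\left(-3,42 \right)} - 570} = \sqrt{\left(-3 + 2 \cdot 42\right) - 570} = \sqrt{\left(-3 + 84\right) - 570} = \sqrt{81 - 570} = \sqrt{-489} = i \sqrt{489}$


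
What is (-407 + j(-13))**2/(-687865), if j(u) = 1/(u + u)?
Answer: -111999889/464996740 ≈ -0.24086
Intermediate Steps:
j(u) = 1/(2*u)
(-407 + j(-13))**2/(-687865) = (-407 + (1/2)/(-13))**2/(-687865) = (-407 + (1/2)*(-1/13))**2*(-1/687865) = (-407 - 1/26)**2*(-1/687865) = (-10583/26)**2*(-1/687865) = (111999889/676)*(-1/687865) = -111999889/464996740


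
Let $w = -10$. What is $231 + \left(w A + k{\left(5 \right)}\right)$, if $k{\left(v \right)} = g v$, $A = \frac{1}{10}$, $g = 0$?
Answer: $230$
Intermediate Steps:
$A = \frac{1}{10} \approx 0.1$
$k{\left(v \right)} = 0$ ($k{\left(v \right)} = 0 v = 0$)
$231 + \left(w A + k{\left(5 \right)}\right) = 231 + \left(\left(-10\right) \frac{1}{10} + 0\right) = 231 + \left(-1 + 0\right) = 231 - 1 = 230$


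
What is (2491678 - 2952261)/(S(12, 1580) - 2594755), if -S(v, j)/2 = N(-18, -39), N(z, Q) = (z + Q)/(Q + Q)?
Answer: 5987579/33731834 ≈ 0.17751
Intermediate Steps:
N(z, Q) = (Q + z)/(2*Q) (N(z, Q) = (Q + z)/((2*Q)) = (Q + z)*(1/(2*Q)) = (Q + z)/(2*Q))
S(v, j) = -19/13 (S(v, j) = -(-39 - 18)/(-39) = -(-1)*(-57)/39 = -2*19/26 = -19/13)
(2491678 - 2952261)/(S(12, 1580) - 2594755) = (2491678 - 2952261)/(-19/13 - 2594755) = -460583/(-33731834/13) = -460583*(-13/33731834) = 5987579/33731834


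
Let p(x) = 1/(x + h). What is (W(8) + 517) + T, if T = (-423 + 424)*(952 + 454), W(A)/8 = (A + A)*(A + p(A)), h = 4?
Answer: 8873/3 ≈ 2957.7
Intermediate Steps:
p(x) = 1/(4 + x) (p(x) = 1/(x + 4) = 1/(4 + x))
W(A) = 16*A*(A + 1/(4 + A)) (W(A) = 8*((A + A)*(A + 1/(4 + A))) = 8*((2*A)*(A + 1/(4 + A))) = 8*(2*A*(A + 1/(4 + A))) = 16*A*(A + 1/(4 + A)))
T = 1406 (T = 1*1406 = 1406)
(W(8) + 517) + T = (16*8*(1 + 8*(4 + 8))/(4 + 8) + 517) + 1406 = (16*8*(1 + 8*12)/12 + 517) + 1406 = (16*8*(1/12)*(1 + 96) + 517) + 1406 = (16*8*(1/12)*97 + 517) + 1406 = (3104/3 + 517) + 1406 = 4655/3 + 1406 = 8873/3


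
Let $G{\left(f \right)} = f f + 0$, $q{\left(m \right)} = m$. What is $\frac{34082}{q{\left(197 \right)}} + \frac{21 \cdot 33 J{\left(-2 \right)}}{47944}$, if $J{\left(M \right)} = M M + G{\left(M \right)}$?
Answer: $\frac{204389947}{1180621} \approx 173.12$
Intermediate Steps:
$G{\left(f \right)} = f^{2}$ ($G{\left(f \right)} = f^{2} + 0 = f^{2}$)
$J{\left(M \right)} = 2 M^{2}$ ($J{\left(M \right)} = M M + M^{2} = M^{2} + M^{2} = 2 M^{2}$)
$\frac{34082}{q{\left(197 \right)}} + \frac{21 \cdot 33 J{\left(-2 \right)}}{47944} = \frac{34082}{197} + \frac{21 \cdot 33 \cdot 2 \left(-2\right)^{2}}{47944} = 34082 \cdot \frac{1}{197} + 693 \cdot 2 \cdot 4 \cdot \frac{1}{47944} = \frac{34082}{197} + 693 \cdot 8 \cdot \frac{1}{47944} = \frac{34082}{197} + 5544 \cdot \frac{1}{47944} = \frac{34082}{197} + \frac{693}{5993} = \frac{204389947}{1180621}$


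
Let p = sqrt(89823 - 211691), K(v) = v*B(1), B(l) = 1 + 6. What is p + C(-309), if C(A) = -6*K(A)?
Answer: 12978 + 2*I*sqrt(30467) ≈ 12978.0 + 349.1*I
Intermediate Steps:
B(l) = 7
K(v) = 7*v (K(v) = v*7 = 7*v)
p = 2*I*sqrt(30467) (p = sqrt(-121868) = 2*I*sqrt(30467) ≈ 349.1*I)
C(A) = -42*A
p + C(-309) = 2*I*sqrt(30467) - 42*(-309) = 2*I*sqrt(30467) + 12978 = 12978 + 2*I*sqrt(30467)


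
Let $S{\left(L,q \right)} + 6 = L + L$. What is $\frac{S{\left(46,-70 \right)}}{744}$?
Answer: $\frac{43}{372} \approx 0.11559$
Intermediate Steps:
$S{\left(L,q \right)} = -6 + 2 L$ ($S{\left(L,q \right)} = -6 + \left(L + L\right) = -6 + 2 L$)
$\frac{S{\left(46,-70 \right)}}{744} = \frac{-6 + 2 \cdot 46}{744} = \left(-6 + 92\right) \frac{1}{744} = 86 \cdot \frac{1}{744} = \frac{43}{372}$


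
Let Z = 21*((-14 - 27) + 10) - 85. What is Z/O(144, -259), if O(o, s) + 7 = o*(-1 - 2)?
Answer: 736/439 ≈ 1.6765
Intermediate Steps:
O(o, s) = -7 - 3*o (O(o, s) = -7 + o*(-1 - 2) = -7 + o*(-3) = -7 - 3*o)
Z = -736 (Z = 21*(-41 + 10) - 85 = 21*(-31) - 85 = -651 - 85 = -736)
Z/O(144, -259) = -736/(-7 - 3*144) = -736/(-7 - 432) = -736/(-439) = -736*(-1/439) = 736/439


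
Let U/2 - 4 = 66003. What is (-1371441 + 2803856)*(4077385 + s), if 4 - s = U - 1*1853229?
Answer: 8306007348660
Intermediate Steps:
U = 132014 (U = 8 + 2*66003 = 8 + 132006 = 132014)
s = 1721219 (s = 4 - (132014 - 1*1853229) = 4 - (132014 - 1853229) = 4 - 1*(-1721215) = 4 + 1721215 = 1721219)
(-1371441 + 2803856)*(4077385 + s) = (-1371441 + 2803856)*(4077385 + 1721219) = 1432415*5798604 = 8306007348660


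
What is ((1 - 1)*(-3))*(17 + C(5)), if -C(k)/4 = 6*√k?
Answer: 0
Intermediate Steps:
C(k) = -24*√k
((1 - 1)*(-3))*(17 + C(5)) = ((1 - 1)*(-3))*(17 - 24*√5) = (0*(-3))*(17 - 24*√5) = 0*(17 - 24*√5) = 0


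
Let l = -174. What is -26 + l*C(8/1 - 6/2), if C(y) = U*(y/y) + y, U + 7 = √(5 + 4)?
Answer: -200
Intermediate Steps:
U = -4 (U = -7 + √(5 + 4) = -7 + √9 = -7 + 3 = -4)
C(y) = -4 + y (C(y) = -4*y/y + y = -4*1 + y = -4 + y)
-26 + l*C(8/1 - 6/2) = -26 - 174*(-4 + (8/1 - 6/2)) = -26 - 174*(-4 + (8*1 - 6*½)) = -26 - 174*(-4 + (8 - 3)) = -26 - 174*(-4 + 5) = -26 - 174*1 = -26 - 174 = -200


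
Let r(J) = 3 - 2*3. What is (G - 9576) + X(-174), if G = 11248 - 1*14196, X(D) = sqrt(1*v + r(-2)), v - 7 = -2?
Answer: -12524 + sqrt(2) ≈ -12523.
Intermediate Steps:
v = 5 (v = 7 - 2 = 5)
r(J) = -3 (r(J) = 3 - 6 = -3)
X(D) = sqrt(2) (X(D) = sqrt(1*5 - 3) = sqrt(5 - 3) = sqrt(2))
G = -2948 (G = 11248 - 14196 = -2948)
(G - 9576) + X(-174) = (-2948 - 9576) + sqrt(2) = -12524 + sqrt(2)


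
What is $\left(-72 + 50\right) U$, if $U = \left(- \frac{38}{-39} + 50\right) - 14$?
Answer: $- \frac{31724}{39} \approx -813.44$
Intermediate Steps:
$U = \frac{1442}{39}$ ($U = \left(\left(-38\right) \left(- \frac{1}{39}\right) + 50\right) - 14 = \left(\frac{38}{39} + 50\right) - 14 = \frac{1988}{39} - 14 = \frac{1442}{39} \approx 36.974$)
$\left(-72 + 50\right) U = \left(-72 + 50\right) \frac{1442}{39} = \left(-22\right) \frac{1442}{39} = - \frac{31724}{39}$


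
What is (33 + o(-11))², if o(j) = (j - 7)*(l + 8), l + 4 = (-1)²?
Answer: 3249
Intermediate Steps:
l = -3 (l = -4 + (-1)² = -4 + 1 = -3)
o(j) = -35 + 5*j (o(j) = (j - 7)*(-3 + 8) = (-7 + j)*5 = -35 + 5*j)
(33 + o(-11))² = (33 + (-35 + 5*(-11)))² = (33 + (-35 - 55))² = (33 - 90)² = (-57)² = 3249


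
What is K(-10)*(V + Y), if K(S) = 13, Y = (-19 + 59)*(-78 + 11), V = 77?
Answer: -33839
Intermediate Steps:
Y = -2680 (Y = 40*(-67) = -2680)
K(-10)*(V + Y) = 13*(77 - 2680) = 13*(-2603) = -33839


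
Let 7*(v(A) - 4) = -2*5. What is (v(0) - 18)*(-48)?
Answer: 5184/7 ≈ 740.57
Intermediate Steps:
v(A) = 18/7 (v(A) = 4 + (-2*5)/7 = 4 + (⅐)*(-10) = 4 - 10/7 = 18/7)
(v(0) - 18)*(-48) = (18/7 - 18)*(-48) = -108/7*(-48) = 5184/7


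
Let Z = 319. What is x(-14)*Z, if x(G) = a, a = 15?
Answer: 4785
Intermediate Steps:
x(G) = 15
x(-14)*Z = 15*319 = 4785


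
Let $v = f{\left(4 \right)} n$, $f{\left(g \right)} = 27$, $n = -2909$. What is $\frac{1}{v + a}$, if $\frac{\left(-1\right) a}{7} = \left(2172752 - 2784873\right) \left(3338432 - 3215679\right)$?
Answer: $\frac{1}{525977745248} \approx 1.9012 \cdot 10^{-12}$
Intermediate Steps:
$a = 525977823791$ ($a = - 7 \left(2172752 - 2784873\right) \left(3338432 - 3215679\right) = - 7 \left(\left(-612121\right) 122753\right) = \left(-7\right) \left(-75139689113\right) = 525977823791$)
$v = -78543$ ($v = 27 \left(-2909\right) = -78543$)
$\frac{1}{v + a} = \frac{1}{-78543 + 525977823791} = \frac{1}{525977745248}$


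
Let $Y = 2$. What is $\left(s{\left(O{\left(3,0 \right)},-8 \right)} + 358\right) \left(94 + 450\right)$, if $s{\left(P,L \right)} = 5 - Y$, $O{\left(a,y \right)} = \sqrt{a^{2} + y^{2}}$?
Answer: $196384$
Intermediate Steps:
$s{\left(P,L \right)} = 3$ ($s{\left(P,L \right)} = 5 - 2 = 3$)
$\left(s{\left(O{\left(3,0 \right)},-8 \right)} + 358\right) \left(94 + 450\right) = \left(3 + 358\right) \left(94 + 450\right) = 361 \cdot 544 = 196384$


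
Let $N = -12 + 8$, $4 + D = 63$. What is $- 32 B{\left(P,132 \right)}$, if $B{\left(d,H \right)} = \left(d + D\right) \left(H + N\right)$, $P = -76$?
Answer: $69632$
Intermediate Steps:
$D = 59$ ($D = -4 + 63 = 59$)
$N = -4$
$B{\left(d,H \right)} = \left(-4 + H\right) \left(59 + d\right)$ ($B{\left(d,H \right)} = \left(d + 59\right) \left(H - 4\right) = \left(59 + d\right) \left(-4 + H\right) = \left(-4 + H\right) \left(59 + d\right)$)
$- 32 B{\left(P,132 \right)} = - 32 \left(-236 - -304 + 59 \cdot 132 + 132 \left(-76\right)\right) = - 32 \left(-236 + 304 + 7788 - 10032\right) = \left(-32\right) \left(-2176\right) = 69632$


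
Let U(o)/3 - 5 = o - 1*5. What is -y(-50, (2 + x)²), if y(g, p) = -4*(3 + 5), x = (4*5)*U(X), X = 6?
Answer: 32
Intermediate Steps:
U(o) = 3*o (U(o) = 15 + 3*(o - 1*5) = 15 + 3*(o - 5) = 15 + 3*(-5 + o) = 15 + (-15 + 3*o) = 3*o)
x = 360 (x = (4*5)*(3*6) = 20*18 = 360)
y(g, p) = -32 (y(g, p) = -4*8 = -32)
-y(-50, (2 + x)²) = -1*(-32) = 32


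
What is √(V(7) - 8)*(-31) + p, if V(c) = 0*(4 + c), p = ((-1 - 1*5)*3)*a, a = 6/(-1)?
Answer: 108 - 62*I*√2 ≈ 108.0 - 87.681*I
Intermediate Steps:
a = -6 (a = 6*(-1) = -6)
p = 108 (p = ((-1 - 1*5)*3)*(-6) = ((-1 - 5)*3)*(-6) = -6*3*(-6) = -18*(-6) = 108)
V(c) = 0
√(V(7) - 8)*(-31) + p = √(0 - 8)*(-31) + 108 = √(-8)*(-31) + 108 = (2*I*√2)*(-31) + 108 = -62*I*√2 + 108 = 108 - 62*I*√2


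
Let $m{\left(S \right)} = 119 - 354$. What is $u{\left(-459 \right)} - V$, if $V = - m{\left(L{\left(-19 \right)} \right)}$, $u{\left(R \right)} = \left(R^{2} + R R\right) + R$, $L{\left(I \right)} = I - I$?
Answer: $420668$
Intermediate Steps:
$L{\left(I \right)} = 0$
$m{\left(S \right)} = -235$
$u{\left(R \right)} = R + 2 R^{2}$ ($u{\left(R \right)} = \left(R^{2} + R^{2}\right) + R = 2 R^{2} + R = R + 2 R^{2}$)
$V = 235$ ($V = \left(-1\right) \left(-235\right) = 235$)
$u{\left(-459 \right)} - V = - 459 \left(1 + 2 \left(-459\right)\right) - 235 = - 459 \left(1 - 918\right) - 235 = \left(-459\right) \left(-917\right) - 235 = 420903 - 235 = 420668$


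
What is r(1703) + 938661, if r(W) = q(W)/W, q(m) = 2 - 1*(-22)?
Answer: 1598539707/1703 ≈ 9.3866e+5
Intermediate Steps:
q(m) = 24 (q(m) = 2 + 22 = 24)
r(W) = 24/W
r(1703) + 938661 = 24/1703 + 938661 = 1598539707/1703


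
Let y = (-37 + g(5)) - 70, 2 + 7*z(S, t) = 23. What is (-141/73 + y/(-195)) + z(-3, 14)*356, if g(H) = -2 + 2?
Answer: 15183296/14235 ≈ 1066.6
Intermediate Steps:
z(S, t) = 3 (z(S, t) = -2/7 + (1/7)*23 = -2/7 + 23/7 = 3)
g(H) = 0
y = -107 (y = (-37 + 0) - 70 = -37 - 70 = -107)
(-141/73 + y/(-195)) + z(-3, 14)*356 = (-141/73 - 107/(-195)) + 3*356 = (-141*1/73 - 107*(-1/195)) + 1068 = (-141/73 + 107/195) + 1068 = -19684/14235 + 1068 = 15183296/14235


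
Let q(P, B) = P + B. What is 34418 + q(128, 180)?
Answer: 34726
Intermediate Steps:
q(P, B) = B + P
34418 + q(128, 180) = 34418 + (180 + 128) = 34418 + 308 = 34726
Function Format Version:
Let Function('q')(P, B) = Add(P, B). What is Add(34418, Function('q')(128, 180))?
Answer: 34726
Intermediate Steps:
Function('q')(P, B) = Add(B, P)
Add(34418, Function('q')(128, 180)) = Add(34418, Add(180, 128)) = Add(34418, 308) = 34726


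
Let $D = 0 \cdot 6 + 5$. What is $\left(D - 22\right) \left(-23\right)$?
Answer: $391$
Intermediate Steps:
$D = 5$ ($D = 0 + 5 = 5$)
$\left(D - 22\right) \left(-23\right) = \left(5 - 22\right) \left(-23\right) = \left(-17\right) \left(-23\right) = 391$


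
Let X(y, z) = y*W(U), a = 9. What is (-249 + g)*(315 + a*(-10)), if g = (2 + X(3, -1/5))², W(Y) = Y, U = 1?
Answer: -50400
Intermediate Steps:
X(y, z) = y (X(y, z) = y*1 = y)
g = 25 (g = (2 + 3)² = 5² = 25)
(-249 + g)*(315 + a*(-10)) = (-249 + 25)*(315 + 9*(-10)) = -224*(315 - 90) = -224*225 = -50400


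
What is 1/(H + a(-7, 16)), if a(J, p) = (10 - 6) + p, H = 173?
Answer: 1/193 ≈ 0.0051813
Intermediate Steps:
a(J, p) = 4 + p
1/(H + a(-7, 16)) = 1/(173 + (4 + 16)) = 1/(173 + 20) = 1/193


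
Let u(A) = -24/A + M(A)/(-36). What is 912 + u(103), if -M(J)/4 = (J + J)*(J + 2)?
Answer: 1024366/309 ≈ 3315.1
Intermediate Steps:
M(J) = -8*J*(2 + J) (M(J) = -4*(J + J)*(J + 2) = -4*2*J*(2 + J) = -8*J*(2 + J))
u(A) = -24/A + 2*A*(2 + A)/9 (u(A) = -24/A - 8*A*(2 + A)/(-36) = -24/A - 8*A*(2 + A)*(-1/36) = -24/A + 2*A*(2 + A)/9)
912 + u(103) = 912 + (2/9)*(-108 + 103²*(2 + 103))/103 = 912 + (2/9)*(1/103)*(-108 + 10609*105) = 912 + (2/9)*(1/103)*(-108 + 1113945) = 912 + (2/9)*(1/103)*1113837 = 912 + 742558/309 = 1024366/309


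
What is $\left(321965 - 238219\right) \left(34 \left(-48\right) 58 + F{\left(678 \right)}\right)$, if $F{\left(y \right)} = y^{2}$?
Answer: $30569634888$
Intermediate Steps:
$\left(321965 - 238219\right) \left(34 \left(-48\right) 58 + F{\left(678 \right)}\right) = \left(321965 - 238219\right) \left(34 \left(-48\right) 58 + 678^{2}\right) = 83746 \left(\left(-1632\right) 58 + 459684\right) = 83746 \left(-94656 + 459684\right) = 83746 \cdot 365028 = 30569634888$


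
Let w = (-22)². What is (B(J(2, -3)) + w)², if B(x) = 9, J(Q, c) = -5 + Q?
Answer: 243049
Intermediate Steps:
w = 484
(B(J(2, -3)) + w)² = (9 + 484)² = 493² = 243049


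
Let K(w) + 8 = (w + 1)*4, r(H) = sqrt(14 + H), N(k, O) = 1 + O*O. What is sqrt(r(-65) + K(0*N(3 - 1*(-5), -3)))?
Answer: sqrt(-4 + I*sqrt(51)) ≈ 1.4466 + 2.4683*I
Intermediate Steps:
N(k, O) = 1 + O**2
K(w) = -4 + 4*w (K(w) = -8 + (w + 1)*4 = -8 + (1 + w)*4 = -8 + (4 + 4*w) = -4 + 4*w)
sqrt(r(-65) + K(0*N(3 - 1*(-5), -3))) = sqrt(sqrt(14 - 65) + (-4 + 4*(0*(1 + (-3)**2)))) = sqrt(sqrt(-51) + (-4 + 4*(0*(1 + 9)))) = sqrt(I*sqrt(51) + (-4 + 4*(0*10))) = sqrt(I*sqrt(51) + (-4 + 4*0)) = sqrt(I*sqrt(51) + (-4 + 0)) = sqrt(I*sqrt(51) - 4) = sqrt(-4 + I*sqrt(51))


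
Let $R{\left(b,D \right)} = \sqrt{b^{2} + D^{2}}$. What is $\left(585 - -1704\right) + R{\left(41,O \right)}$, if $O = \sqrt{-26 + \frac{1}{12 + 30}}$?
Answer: $2289 + \frac{\sqrt{2919462}}{42} \approx 2329.7$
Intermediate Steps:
$O = \frac{i \sqrt{45822}}{42}$ ($O = \sqrt{-26 + \frac{1}{42}} = \sqrt{- \frac{1091}{42}} = \frac{i \sqrt{45822}}{42} \approx 5.0967 i$)
$R{\left(b,D \right)} = \sqrt{D^{2} + b^{2}}$
$\left(585 - -1704\right) + R{\left(41,O \right)} = \left(585 - -1704\right) + \sqrt{\left(\frac{i \sqrt{45822}}{42}\right)^{2} + 41^{2}} = \left(585 + 1704\right) + \sqrt{- \frac{1091}{42} + 1681} = 2289 + \sqrt{\frac{69511}{42}} = 2289 + \frac{\sqrt{2919462}}{42}$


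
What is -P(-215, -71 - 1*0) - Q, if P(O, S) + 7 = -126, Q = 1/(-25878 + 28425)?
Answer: 338750/2547 ≈ 133.00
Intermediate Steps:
Q = 1/2547 ≈ 0.00039262
P(O, S) = -133 (P(O, S) = -7 - 126 = -133)
-P(-215, -71 - 1*0) - Q = -1*(-133) - 1*1/2547 = 133 - 1/2547 = 338750/2547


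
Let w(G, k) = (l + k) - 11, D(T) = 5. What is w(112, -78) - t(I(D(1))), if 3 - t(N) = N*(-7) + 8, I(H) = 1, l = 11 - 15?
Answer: -95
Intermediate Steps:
l = -4
t(N) = -5 + 7*N (t(N) = 3 - (N*(-7) + 8) = 3 - (-7*N + 8) = 3 - (8 - 7*N) = 3 + (-8 + 7*N) = -5 + 7*N)
w(G, k) = -15 + k (w(G, k) = (-4 + k) - 11 = -15 + k)
w(112, -78) - t(I(D(1))) = (-15 - 78) - (-5 + 7*1) = -93 - (-5 + 7) = -93 - 1*2 = -93 - 2 = -95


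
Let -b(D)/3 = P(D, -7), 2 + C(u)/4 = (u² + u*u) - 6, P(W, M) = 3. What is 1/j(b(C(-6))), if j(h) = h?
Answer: -⅑ ≈ -0.11111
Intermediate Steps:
C(u) = -32 + 8*u² (C(u) = -8 + 4*((u² + u*u) - 6) = -8 + 4*((u² + u²) - 6) = -8 + 4*(2*u² - 6) = -8 + 4*(-6 + 2*u²) = -8 + (-24 + 8*u²) = -32 + 8*u²)
b(D) = -9 (b(D) = -3*3 = -9)
1/j(b(C(-6))) = 1/(-9) = -⅑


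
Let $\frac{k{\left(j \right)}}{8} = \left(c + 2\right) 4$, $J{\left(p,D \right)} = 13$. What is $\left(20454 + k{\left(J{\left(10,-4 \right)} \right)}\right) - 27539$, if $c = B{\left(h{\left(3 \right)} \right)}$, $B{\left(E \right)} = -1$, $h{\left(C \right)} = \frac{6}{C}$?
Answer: $-7053$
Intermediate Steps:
$c = -1$
$k{\left(j \right)} = 32$ ($k{\left(j \right)} = 8 \left(-1 + 2\right) 4 = 8 \cdot 1 \cdot 4 = 8 \cdot 4 = 32$)
$\left(20454 + k{\left(J{\left(10,-4 \right)} \right)}\right) - 27539 = \left(20454 + 32\right) - 27539 = 20486 - 27539 = -7053$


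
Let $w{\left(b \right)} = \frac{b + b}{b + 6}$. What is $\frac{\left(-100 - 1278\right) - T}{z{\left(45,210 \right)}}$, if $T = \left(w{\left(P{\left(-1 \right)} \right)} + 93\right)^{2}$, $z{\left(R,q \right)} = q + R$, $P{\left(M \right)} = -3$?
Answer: $- \frac{9659}{255} \approx -37.878$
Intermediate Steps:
$w{\left(b \right)} = \frac{2 b}{6 + b}$
$z{\left(R,q \right)} = R + q$
$T = 8281$ ($T = \left(2 \left(-3\right) \frac{1}{6 - 3} + 93\right)^{2} = \left(2 \left(-3\right) \frac{1}{3} + 93\right)^{2} = \left(-2 + 93\right)^{2} = 91^{2} = 8281$)
$\frac{\left(-100 - 1278\right) - T}{z{\left(45,210 \right)}} = \frac{\left(-100 - 1278\right) - 8281}{45 + 210} = \frac{\left(-100 - 1278\right) - 8281}{255} = \left(-1378 - 8281\right) \frac{1}{255} = \left(-9659\right) \frac{1}{255} = - \frac{9659}{255}$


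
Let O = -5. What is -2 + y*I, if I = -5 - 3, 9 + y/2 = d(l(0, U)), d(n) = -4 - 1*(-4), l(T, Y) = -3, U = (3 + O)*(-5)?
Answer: 142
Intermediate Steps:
U = 10 (U = (3 - 5)*(-5) = -2*(-5) = 10)
d(n) = 0 (d(n) = -4 + 4 = 0)
y = -18 (y = -18 + 2*0 = -18 + 0 = -18)
I = -8
-2 + y*I = -2 - 18*(-8) = -2 + 144 = 142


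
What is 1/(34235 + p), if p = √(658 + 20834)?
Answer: 34235/1172013733 - 6*√597/1172013733 ≈ 2.9085e-5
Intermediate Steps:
p = 6*√597 (p = √21492 = 6*√597 ≈ 146.60)
1/(34235 + p) = 1/(34235 + 6*√597)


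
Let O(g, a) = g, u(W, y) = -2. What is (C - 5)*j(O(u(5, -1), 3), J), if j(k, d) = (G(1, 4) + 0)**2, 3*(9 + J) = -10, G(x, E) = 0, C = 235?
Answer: 0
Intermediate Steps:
J = -37/3 (J = -9 + (1/3)*(-10) = -9 - 10/3 = -37/3 ≈ -12.333)
j(k, d) = 0 (j(k, d) = (0 + 0)**2 = 0**2 = 0)
(C - 5)*j(O(u(5, -1), 3), J) = (235 - 5)*0 = 230*0 = 0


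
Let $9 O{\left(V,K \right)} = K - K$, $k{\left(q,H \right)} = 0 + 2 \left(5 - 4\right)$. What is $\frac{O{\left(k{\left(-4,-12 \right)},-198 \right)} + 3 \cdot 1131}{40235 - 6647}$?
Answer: $\frac{377}{3732} \approx 0.10102$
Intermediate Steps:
$k{\left(q,H \right)} = 2$ ($k{\left(q,H \right)} = 0 + 2 \cdot 1 = 0 + 2 = 2$)
$O{\left(V,K \right)} = 0$ ($O{\left(V,K \right)} = \frac{K - K}{9} = \frac{1}{9} \cdot 0 = 0$)
$\frac{O{\left(k{\left(-4,-12 \right)},-198 \right)} + 3 \cdot 1131}{40235 - 6647} = \frac{0 + 3 \cdot 1131}{40235 - 6647} = \frac{0 + 3393}{33588} = 3393 \cdot \frac{1}{33588} = \frac{377}{3732}$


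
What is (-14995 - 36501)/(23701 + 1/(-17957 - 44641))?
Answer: -3223546608/1483635197 ≈ -2.1727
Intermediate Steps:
(-14995 - 36501)/(23701 + 1/(-17957 - 44641)) = -51496/(23701 + 1/(-62598)) = -51496/(23701 - 1/62598) = -51496/1483635197/62598 = -51496*62598/1483635197 = -3223546608/1483635197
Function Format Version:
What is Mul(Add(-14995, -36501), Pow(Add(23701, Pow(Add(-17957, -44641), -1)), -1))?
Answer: Rational(-3223546608, 1483635197) ≈ -2.1727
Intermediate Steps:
Mul(Add(-14995, -36501), Pow(Add(23701, Pow(Add(-17957, -44641), -1)), -1)) = Mul(-51496, Pow(Add(23701, Pow(-62598, -1)), -1)) = Mul(-51496, Pow(Add(23701, Rational(-1, 62598)), -1)) = Mul(-51496, Pow(Rational(1483635197, 62598), -1)) = Mul(-51496, Rational(62598, 1483635197)) = Rational(-3223546608, 1483635197)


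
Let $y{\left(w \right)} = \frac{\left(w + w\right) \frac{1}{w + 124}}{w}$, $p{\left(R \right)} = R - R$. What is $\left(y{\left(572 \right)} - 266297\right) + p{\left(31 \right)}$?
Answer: $- \frac{92671355}{348} \approx -2.663 \cdot 10^{5}$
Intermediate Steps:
$p{\left(R \right)} = 0$
$y{\left(w \right)} = \frac{2}{124 + w}$ ($y{\left(w \right)} = \frac{2 w \frac{1}{124 + w}}{w} = \frac{2}{124 + w}$)
$\left(y{\left(572 \right)} - 266297\right) + p{\left(31 \right)} = \left(\frac{2}{124 + 572} - 266297\right) + 0 = \left(\frac{2}{696} - 266297\right) + 0 = \left(2 \cdot \frac{1}{696} - 266297\right) + 0 = \left(\frac{1}{348} - 266297\right) + 0 = - \frac{92671355}{348} + 0 = - \frac{92671355}{348}$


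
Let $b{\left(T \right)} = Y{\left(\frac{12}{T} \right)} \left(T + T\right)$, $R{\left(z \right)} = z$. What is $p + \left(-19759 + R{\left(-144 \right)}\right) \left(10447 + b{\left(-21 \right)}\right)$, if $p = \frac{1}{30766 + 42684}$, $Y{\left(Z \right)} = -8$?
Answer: $- \frac{15763401899049}{73450} \approx -2.1461 \cdot 10^{8}$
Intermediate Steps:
$b{\left(T \right)} = - 16 T$ ($b{\left(T \right)} = - 8 \left(T + T\right) = - 8 \cdot 2 T = - 16 T$)
$p = \frac{1}{73450} \approx 1.3615 \cdot 10^{-5}$
$p + \left(-19759 + R{\left(-144 \right)}\right) \left(10447 + b{\left(-21 \right)}\right) = \frac{1}{73450} + \left(-19759 - 144\right) \left(10447 - -336\right) = \frac{1}{73450} - 19903 \left(10447 + 336\right) = \frac{1}{73450} - 214614049 = - \frac{15763401899049}{73450}$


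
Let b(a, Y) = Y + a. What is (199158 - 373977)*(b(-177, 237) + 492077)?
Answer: -86034898203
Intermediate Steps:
(199158 - 373977)*(b(-177, 237) + 492077) = (199158 - 373977)*((237 - 177) + 492077) = -174819*(60 + 492077) = -174819*492137 = -86034898203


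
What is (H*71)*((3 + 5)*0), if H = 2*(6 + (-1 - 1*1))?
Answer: 0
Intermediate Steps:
H = 8 (H = 2*(6 + (-1 - 1)) = 2*(6 - 2) = 2*4 = 8)
(H*71)*((3 + 5)*0) = (8*71)*((3 + 5)*0) = 568*(8*0) = 568*0 = 0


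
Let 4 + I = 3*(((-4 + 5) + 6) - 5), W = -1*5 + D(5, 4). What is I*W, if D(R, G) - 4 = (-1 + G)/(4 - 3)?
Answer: 4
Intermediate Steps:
D(R, G) = 3 + G (D(R, G) = 4 + (-1 + G)/(4 - 3) = 4 + (-1 + G)/1 = 4 + (-1 + G)*1 = 4 + (-1 + G) = 3 + G)
W = 2 (W = -1*5 + (3 + 4) = -5 + 7 = 2)
I = 2 (I = -4 + 3*(((-4 + 5) + 6) - 5) = -4 + 3*((1 + 6) - 5) = -4 + 3*(7 - 5) = -4 + 3*2 = -4 + 6 = 2)
I*W = 2*2 = 4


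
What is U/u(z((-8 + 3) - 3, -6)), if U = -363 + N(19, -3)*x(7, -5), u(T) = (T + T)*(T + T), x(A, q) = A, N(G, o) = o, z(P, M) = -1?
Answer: -96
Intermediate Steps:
u(T) = 4*T² (u(T) = (2*T)*(2*T) = 4*T²)
U = -384 (U = -363 - 3*7 = -363 - 21 = -384)
U/u(z((-8 + 3) - 3, -6)) = -384/(4*(-1)²) = -384/(4*1) = -384/4 = -384*¼ = -96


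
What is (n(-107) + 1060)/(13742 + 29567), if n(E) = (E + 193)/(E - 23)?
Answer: 68857/2815085 ≈ 0.024460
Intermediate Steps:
n(E) = (193 + E)/(-23 + E)
(n(-107) + 1060)/(13742 + 29567) = ((193 - 107)/(-23 - 107) + 1060)/(13742 + 29567) = (86/(-130) + 1060)/43309 = (-1/130*86 + 1060)*(1/43309) = (-43/65 + 1060)*(1/43309) = (68857/65)*(1/43309) = 68857/2815085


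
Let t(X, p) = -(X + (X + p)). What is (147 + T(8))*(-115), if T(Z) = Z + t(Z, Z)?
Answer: -15065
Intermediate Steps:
t(X, p) = -p - 2*X (t(X, p) = -(p + 2*X) = -p - 2*X)
T(Z) = -2*Z (T(Z) = Z + (-Z - 2*Z) = Z - 3*Z = -2*Z)
(147 + T(8))*(-115) = (147 - 2*8)*(-115) = (147 - 16)*(-115) = 131*(-115) = -15065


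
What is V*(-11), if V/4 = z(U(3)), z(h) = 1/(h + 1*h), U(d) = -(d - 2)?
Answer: 22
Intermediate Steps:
U(d) = 2 - d (U(d) = -(-2 + d) = 2 - d)
z(h) = 1/(2*h) (z(h) = 1/(h + h) = 1/(2*h))
V = -2 (V = 4*(1/(2*(2 - 1*3))) = 4*(1/(2*(2 - 3))) = 4*((½)/(-1)) = 4*((½)*(-1)) = 4*(-½) = -2)
V*(-11) = -2*(-11) = 22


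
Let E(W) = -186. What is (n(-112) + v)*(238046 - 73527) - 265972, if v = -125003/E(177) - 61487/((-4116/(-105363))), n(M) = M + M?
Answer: -33031324260165295/127596 ≈ -2.5887e+11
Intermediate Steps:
n(M) = 2*M
v = -200746346153/127596 (v = -125003/(-186) - 61487/((-4116/(-105363))) = -125003*(-1/186) - 61487/((-4116*(-1/105363))) = 125003/186 - 61487/1372/35121 = 125003/186 - 61487*35121/1372 = 125003/186 - 2159484927/1372 = -200746346153/127596 ≈ -1.5733e+6)
(n(-112) + v)*(238046 - 73527) - 265972 = (2*(-112) - 200746346153/127596)*(238046 - 73527) - 265972 = (-224 - 200746346153/127596)*164519 - 265972 = -200774927657/127596*164519 - 265972 = -33031290323201983/127596 - 265972 = -33031324260165295/127596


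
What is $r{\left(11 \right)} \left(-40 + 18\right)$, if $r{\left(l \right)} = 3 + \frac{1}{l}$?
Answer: $-68$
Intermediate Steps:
$r{\left(11 \right)} \left(-40 + 18\right) = \left(3 + \frac{1}{11}\right) \left(-40 + 18\right) = \left(3 + \frac{1}{11}\right) \left(-22\right) = \frac{34}{11} \left(-22\right) = -68$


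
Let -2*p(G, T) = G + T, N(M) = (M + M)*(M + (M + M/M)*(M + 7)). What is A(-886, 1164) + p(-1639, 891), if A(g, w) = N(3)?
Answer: 632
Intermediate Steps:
N(M) = 2*M*(M + (1 + M)*(7 + M)) (N(M) = (2*M)*(M + (M + 1)*(7 + M)) = (2*M)*(M + (1 + M)*(7 + M)) = 2*M*(M + (1 + M)*(7 + M)))
A(g, w) = 258 (A(g, w) = 2*3*(7 + 3² + 9*3) = 2*3*(7 + 9 + 27) = 2*3*43 = 258)
p(G, T) = -G/2 - T/2 (p(G, T) = -(G + T)/2 = -G/2 - T/2)
A(-886, 1164) + p(-1639, 891) = 258 + (-½*(-1639) - ½*891) = 258 + (1639/2 - 891/2) = 258 + 374 = 632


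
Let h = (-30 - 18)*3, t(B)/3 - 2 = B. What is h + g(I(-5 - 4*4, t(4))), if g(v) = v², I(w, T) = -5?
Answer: -119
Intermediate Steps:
t(B) = 6 + 3*B
h = -144 (h = -48*3 = -144)
h + g(I(-5 - 4*4, t(4))) = -144 + (-5)² = -144 + 25 = -119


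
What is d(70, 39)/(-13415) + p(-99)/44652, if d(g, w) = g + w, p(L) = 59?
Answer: -4075583/599006580 ≈ -0.0068039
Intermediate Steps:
d(70, 39)/(-13415) + p(-99)/44652 = (70 + 39)/(-13415) + 59/44652 = 109*(-1/13415) + 59*(1/44652) = -109/13415 + 59/44652 = -4075583/599006580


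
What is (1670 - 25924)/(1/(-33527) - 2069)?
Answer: 406581929/34683682 ≈ 11.723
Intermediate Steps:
(1670 - 25924)/(1/(-33527) - 2069) = -24254/(-1/33527 - 2069) = -24254/(-69367364/33527) = -24254*(-33527/69367364) = 406581929/34683682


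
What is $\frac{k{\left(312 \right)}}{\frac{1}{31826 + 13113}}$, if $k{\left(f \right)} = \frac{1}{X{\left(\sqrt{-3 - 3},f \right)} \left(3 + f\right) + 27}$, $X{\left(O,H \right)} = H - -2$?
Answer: $\frac{44939}{98937} \approx 0.45422$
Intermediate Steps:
$X{\left(O,H \right)} = 2 + H$ ($X{\left(O,H \right)} = H + 2 = 2 + H$)
$k{\left(f \right)} = \frac{1}{27 + \left(2 + f\right) \left(3 + f\right)}$ ($k{\left(f \right)} = \frac{1}{\left(2 + f\right) \left(3 + f\right) + 27} = \frac{1}{27 + \left(2 + f\right) \left(3 + f\right)}$)
$\frac{k{\left(312 \right)}}{\frac{1}{31826 + 13113}} = \frac{1}{\left(33 + 312^{2} + 5 \cdot 312\right) \frac{1}{31826 + 13113}} = \frac{1}{\left(33 + 97344 + 1560\right) \frac{1}{44939}} = \frac{\frac{1}{\frac{1}{44939}}}{98937} = \frac{1}{98937} \cdot 44939 = \frac{44939}{98937}$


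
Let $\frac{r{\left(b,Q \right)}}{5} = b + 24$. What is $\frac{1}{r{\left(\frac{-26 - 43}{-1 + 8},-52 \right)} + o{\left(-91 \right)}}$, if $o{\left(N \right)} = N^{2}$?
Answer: $\frac{7}{58462} \approx 0.00011974$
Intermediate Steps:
$r{\left(b,Q \right)} = 120 + 5 b$ ($r{\left(b,Q \right)} = 5 \left(b + 24\right) = 5 \left(24 + b\right) = 120 + 5 b$)
$\frac{1}{r{\left(\frac{-26 - 43}{-1 + 8},-52 \right)} + o{\left(-91 \right)}} = \frac{1}{\left(120 + 5 \frac{-26 - 43}{-1 + 8}\right) + \left(-91\right)^{2}} = \frac{1}{\left(120 + 5 \left(- \frac{69}{7}\right)\right) + 8281} = \frac{1}{\left(120 - \frac{345}{7}\right) + 8281} = \frac{1}{\frac{495}{7} + 8281} = \frac{1}{\frac{58462}{7}} = \frac{7}{58462}$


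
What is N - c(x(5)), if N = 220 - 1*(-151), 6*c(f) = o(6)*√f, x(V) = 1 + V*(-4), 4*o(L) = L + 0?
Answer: 371 - I*√19/4 ≈ 371.0 - 1.0897*I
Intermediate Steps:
o(L) = L/4 (o(L) = (L + 0)/4 = L/4)
x(V) = 1 - 4*V
c(f) = √f/4 (c(f) = (((¼)*6)*√f)/6 = (3*√f/2)/6 = √f/4)
N = 371 (N = 220 + 151 = 371)
N - c(x(5)) = 371 - √(1 - 4*5)/4 = 371 - √(1 - 20)/4 = 371 - √(-19)/4 = 371 - I*√19/4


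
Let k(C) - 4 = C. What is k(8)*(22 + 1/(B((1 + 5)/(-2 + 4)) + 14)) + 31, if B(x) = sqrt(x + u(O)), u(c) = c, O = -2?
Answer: 1479/5 ≈ 295.80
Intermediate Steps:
k(C) = 4 + C
B(x) = sqrt(-2 + x) (B(x) = sqrt(x - 2) = sqrt(-2 + x))
k(8)*(22 + 1/(B((1 + 5)/(-2 + 4)) + 14)) + 31 = (4 + 8)*(22 + 1/(sqrt(-2 + (1 + 5)/(-2 + 4)) + 14)) + 31 = 12*(22 + 1/(sqrt(-2 + 6/2) + 14)) + 31 = 12*(22 + 1/(sqrt(-2 + 6*(1/2)) + 14)) + 31 = 12*(22 + 1/(sqrt(-2 + 3) + 14)) + 31 = 12*(22 + 1/(sqrt(1) + 14)) + 31 = 12*(22 + 1/(1 + 14)) + 31 = 12*(22 + 1/15) + 31 = 12*(331/15) + 31 = 1324/5 + 31 = 1479/5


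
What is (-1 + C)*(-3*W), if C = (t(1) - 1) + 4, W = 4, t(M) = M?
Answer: -36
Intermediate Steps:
C = 4 (C = (1 - 1) + 4 = 0 + 4 = 4)
(-1 + C)*(-3*W) = (-1 + 4)*(-3*4) = 3*(-12) = -36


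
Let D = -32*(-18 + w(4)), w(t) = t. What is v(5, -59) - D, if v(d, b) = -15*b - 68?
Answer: 369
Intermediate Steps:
v(d, b) = -68 - 15*b
D = 448 (D = -32*(-18 + 4) = -32*(-14) = 448)
v(5, -59) - D = (-68 - 15*(-59)) - 1*448 = (-68 + 885) - 448 = 817 - 448 = 369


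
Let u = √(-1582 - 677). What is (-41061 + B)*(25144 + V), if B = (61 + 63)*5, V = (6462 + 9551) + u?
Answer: -1664430237 - 121323*I*√251 ≈ -1.6644e+9 - 1.9221e+6*I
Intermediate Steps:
u = 3*I*√251 (u = √(-2259) = 3*I*√251 ≈ 47.529*I)
V = 16013 + 3*I*√251 (V = (6462 + 9551) + 3*I*√251 = 16013 + 3*I*√251 ≈ 16013.0 + 47.529*I)
B = 620 (B = 124*5 = 620)
(-41061 + B)*(25144 + V) = (-41061 + 620)*(25144 + (16013 + 3*I*√251)) = -40441*(41157 + 3*I*√251) = -1664430237 - 121323*I*√251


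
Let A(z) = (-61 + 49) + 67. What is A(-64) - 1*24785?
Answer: -24730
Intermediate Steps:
A(z) = 55 (A(z) = -12 + 67 = 55)
A(-64) - 1*24785 = 55 - 1*24785 = 55 - 24785 = -24730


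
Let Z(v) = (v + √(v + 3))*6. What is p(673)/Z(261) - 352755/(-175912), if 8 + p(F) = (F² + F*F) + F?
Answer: 2320268937997/3978953528 - 906523*√66/203571 ≈ 546.96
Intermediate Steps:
Z(v) = 6*v + 6*√(3 + v) (Z(v) = (v + √(3 + v))*6 = 6*v + 6*√(3 + v))
p(F) = -8 + F + 2*F² (p(F) = -8 + ((F² + F*F) + F) = -8 + ((F² + F²) + F) = -8 + (2*F² + F) = -8 + (F + 2*F²) = -8 + F + 2*F²)
p(673)/Z(261) - 352755/(-175912) = (-8 + 673 + 2*673²)/(6*261 + 6*√(3 + 261)) - 352755/(-175912) = (-8 + 673 + 2*452929)/(1566 + 6*√264) - 352755*(-1/175912) = (-8 + 673 + 905858)/(1566 + 6*(2*√66)) + 352755/175912 = 906523/(1566 + 12*√66) + 352755/175912 = 352755/175912 + 906523/(1566 + 12*√66)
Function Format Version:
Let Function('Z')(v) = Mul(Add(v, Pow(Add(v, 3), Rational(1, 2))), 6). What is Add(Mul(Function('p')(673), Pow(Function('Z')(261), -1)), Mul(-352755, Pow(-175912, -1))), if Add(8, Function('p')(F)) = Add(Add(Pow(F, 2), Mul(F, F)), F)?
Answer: Add(Rational(2320268937997, 3978953528), Mul(Rational(-906523, 203571), Pow(66, Rational(1, 2)))) ≈ 546.96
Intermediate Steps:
Function('Z')(v) = Add(Mul(6, v), Mul(6, Pow(Add(3, v), Rational(1, 2)))) (Function('Z')(v) = Mul(Add(v, Pow(Add(3, v), Rational(1, 2))), 6) = Add(Mul(6, v), Mul(6, Pow(Add(3, v), Rational(1, 2)))))
Function('p')(F) = Add(-8, F, Mul(2, Pow(F, 2))) (Function('p')(F) = Add(-8, Add(Add(Pow(F, 2), Mul(F, F)), F)) = Add(-8, Add(Add(Pow(F, 2), Pow(F, 2)), F)) = Add(-8, Add(Mul(2, Pow(F, 2)), F)) = Add(-8, Add(F, Mul(2, Pow(F, 2)))) = Add(-8, F, Mul(2, Pow(F, 2))))
Add(Mul(Function('p')(673), Pow(Function('Z')(261), -1)), Mul(-352755, Pow(-175912, -1))) = Add(Mul(Add(-8, 673, Mul(2, Pow(673, 2))), Pow(Add(Mul(6, 261), Mul(6, Pow(Add(3, 261), Rational(1, 2)))), -1)), Mul(-352755, Pow(-175912, -1))) = Add(Mul(Add(-8, 673, Mul(2, 452929)), Pow(Add(1566, Mul(6, Pow(264, Rational(1, 2)))), -1)), Mul(-352755, Rational(-1, 175912))) = Add(Mul(Add(-8, 673, 905858), Pow(Add(1566, Mul(6, Mul(2, Pow(66, Rational(1, 2))))), -1)), Rational(352755, 175912)) = Add(Mul(906523, Pow(Add(1566, Mul(12, Pow(66, Rational(1, 2)))), -1)), Rational(352755, 175912)) = Add(Rational(352755, 175912), Mul(906523, Pow(Add(1566, Mul(12, Pow(66, Rational(1, 2)))), -1)))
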